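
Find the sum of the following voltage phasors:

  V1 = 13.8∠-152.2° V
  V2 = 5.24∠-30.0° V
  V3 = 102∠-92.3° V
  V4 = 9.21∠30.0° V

Step 1 — Convert each phasor to rectangular form:
  V1 = 13.8·(cos(-152.2°) + j·sin(-152.2°)) = -12.21 - j6.436 V
  V2 = 5.24·(cos(-30.0°) + j·sin(-30.0°)) = 4.538 - j2.62 V
  V3 = 102·(cos(-92.3°) + j·sin(-92.3°)) = -4.093 - j101.9 V
  V4 = 9.21·(cos(30.0°) + j·sin(30.0°)) = 7.976 + j4.605 V
Step 2 — Sum components: V_total = -3.787 - j106.4 V.
Step 3 — Convert to polar: |V_total| = 106.4 V, ∠V_total = -92.0°.

V_total = 106.4∠-92.0° V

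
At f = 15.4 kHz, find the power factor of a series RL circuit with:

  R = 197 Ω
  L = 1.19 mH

Step 1 — Angular frequency: ω = 2π·f = 2π·1.54e+04 = 9.676e+04 rad/s.
Step 2 — Component impedances:
  R: Z = R = 197 Ω
  L: Z = jωL = j·9.676e+04·0.00119 = 0 + j115.1 Ω
Step 3 — Series combination: Z_total = R + L = 197 + j115.1 Ω = 228.2∠30.3° Ω.
Step 4 — Power factor: PF = cos(φ) = Re(Z)/|Z| = 197/228.2 = 0.8633.
Step 5 — Type: Im(Z) = 115.1 ⇒ lagging (phase φ = 30.3°).

PF = 0.8633 (lagging, φ = 30.3°)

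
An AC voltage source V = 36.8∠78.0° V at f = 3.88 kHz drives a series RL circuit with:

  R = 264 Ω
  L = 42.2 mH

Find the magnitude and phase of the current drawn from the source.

Step 1 — Angular frequency: ω = 2π·f = 2π·3880 = 2.438e+04 rad/s.
Step 2 — Component impedances:
  R: Z = R = 264 Ω
  L: Z = jωL = j·2.438e+04·0.0422 = 0 + j1029 Ω
Step 3 — Series combination: Z_total = R + L = 264 + j1029 Ω = 1062∠75.6° Ω.
Step 4 — Source phasor: V = 36.8∠78.0° V = 7.651 + j36 V.
Step 5 — Ohm's law: I = V / Z_total = (7.651 + j36) / (264 + j1029) = 0.03462 + j0.001446 A.
Step 6 — Convert to polar: |I| = 0.03465 A, ∠I = 2.4°.

I = 0.03465∠2.4° A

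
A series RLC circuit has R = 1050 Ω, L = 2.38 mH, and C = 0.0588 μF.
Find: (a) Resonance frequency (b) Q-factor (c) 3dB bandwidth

Step 1 — Resonance condition Im(Z)=0 gives ω₀ = 1/√(LC).
Step 2 — ω₀ = 1/√(0.00238·5.88e-08) = 8.453e+04 rad/s.
Step 3 — f₀ = ω₀/(2π) = 1.345e+04 Hz.
Step 4 — Series Q: Q = ω₀L/R = 8.453e+04·0.00238/1050 = 0.1916.
Step 5 — 3dB bandwidth: Δω = ω₀/Q = 4.412e+05 rad/s; BW = Δω/(2π) = 7.022e+04 Hz.

(a) f₀ = 1.345e+04 Hz  (b) Q = 0.1916  (c) BW = 7.022e+04 Hz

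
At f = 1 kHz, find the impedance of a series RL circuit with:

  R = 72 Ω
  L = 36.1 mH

Step 1 — Angular frequency: ω = 2π·f = 2π·1000 = 6283 rad/s.
Step 2 — Component impedances:
  R: Z = R = 72 Ω
  L: Z = jωL = j·6283·0.0361 = 0 + j226.8 Ω
Step 3 — Series combination: Z_total = R + L = 72 + j226.8 Ω = 238∠72.4° Ω.

Z = 72 + j226.8 Ω = 238∠72.4° Ω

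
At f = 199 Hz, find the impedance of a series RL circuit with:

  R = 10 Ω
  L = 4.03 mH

Step 1 — Angular frequency: ω = 2π·f = 2π·199 = 1250 rad/s.
Step 2 — Component impedances:
  R: Z = R = 10 Ω
  L: Z = jωL = j·1250·0.00403 = 0 + j5.039 Ω
Step 3 — Series combination: Z_total = R + L = 10 + j5.039 Ω = 11.2∠26.7° Ω.

Z = 10 + j5.039 Ω = 11.2∠26.7° Ω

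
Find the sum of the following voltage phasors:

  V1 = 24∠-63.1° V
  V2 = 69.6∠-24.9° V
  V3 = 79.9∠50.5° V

Step 1 — Convert each phasor to rectangular form:
  V1 = 24·(cos(-63.1°) + j·sin(-63.1°)) = 10.86 - j21.4 V
  V2 = 69.6·(cos(-24.9°) + j·sin(-24.9°)) = 63.13 - j29.3 V
  V3 = 79.9·(cos(50.5°) + j·sin(50.5°)) = 50.82 + j61.65 V
Step 2 — Sum components: V_total = 124.8 + j10.95 V.
Step 3 — Convert to polar: |V_total| = 125.3 V, ∠V_total = 5.0°.

V_total = 125.3∠5.0° V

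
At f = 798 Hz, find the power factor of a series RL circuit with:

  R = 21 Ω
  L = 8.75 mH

Step 1 — Angular frequency: ω = 2π·f = 2π·798 = 5014 rad/s.
Step 2 — Component impedances:
  R: Z = R = 21 Ω
  L: Z = jωL = j·5014·0.00875 = 0 + j43.87 Ω
Step 3 — Series combination: Z_total = R + L = 21 + j43.87 Ω = 48.64∠64.4° Ω.
Step 4 — Power factor: PF = cos(φ) = Re(Z)/|Z| = 21/48.64 = 0.4317.
Step 5 — Type: Im(Z) = 43.87 ⇒ lagging (phase φ = 64.4°).

PF = 0.4317 (lagging, φ = 64.4°)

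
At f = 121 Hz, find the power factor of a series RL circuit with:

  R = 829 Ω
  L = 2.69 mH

Step 1 — Angular frequency: ω = 2π·f = 2π·121 = 760.3 rad/s.
Step 2 — Component impedances:
  R: Z = R = 829 Ω
  L: Z = jωL = j·760.3·0.00269 = 0 + j2.045 Ω
Step 3 — Series combination: Z_total = R + L = 829 + j2.045 Ω = 829∠0.1° Ω.
Step 4 — Power factor: PF = cos(φ) = Re(Z)/|Z| = 829/829 = 1.
Step 5 — Type: Im(Z) = 2.045 ⇒ lagging (phase φ = 0.1°).

PF = 1 (lagging, φ = 0.1°)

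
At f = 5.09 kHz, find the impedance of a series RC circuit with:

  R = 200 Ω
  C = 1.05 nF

Step 1 — Angular frequency: ω = 2π·f = 2π·5090 = 3.198e+04 rad/s.
Step 2 — Component impedances:
  R: Z = R = 200 Ω
  C: Z = 1/(jωC) = -j/(ω·C) = 0 - j2.978e+04 Ω
Step 3 — Series combination: Z_total = R + C = 200 - j2.978e+04 Ω = 2.978e+04∠-89.6° Ω.

Z = 200 - j2.978e+04 Ω = 2.978e+04∠-89.6° Ω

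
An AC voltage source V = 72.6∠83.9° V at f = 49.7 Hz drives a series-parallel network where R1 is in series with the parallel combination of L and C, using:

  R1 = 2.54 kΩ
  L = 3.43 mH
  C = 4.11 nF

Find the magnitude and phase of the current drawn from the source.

Step 1 — Angular frequency: ω = 2π·f = 2π·49.7 = 312.3 rad/s.
Step 2 — Component impedances:
  R1: Z = R = 2540 Ω
  L: Z = jωL = j·312.3·0.00343 = 0 + j1.071 Ω
  C: Z = 1/(jωC) = -j/(ω·C) = 0 - j7.792e+05 Ω
Step 3 — Parallel branch: L || C = 1/(1/L + 1/C) = 0 + j1.071 Ω.
Step 4 — Series with R1: Z_total = R1 + (L || C) = 2540 + j1.071 Ω = 2540∠0.0° Ω.
Step 5 — Source phasor: V = 72.6∠83.9° V = 7.715 + j72.19 V.
Step 6 — Ohm's law: I = V / Z_total = (7.715 + j72.19) / (2540 + j1.071) = 0.003049 + j0.02842 A.
Step 7 — Convert to polar: |I| = 0.02858 A, ∠I = 83.9°.

I = 0.02858∠83.9° A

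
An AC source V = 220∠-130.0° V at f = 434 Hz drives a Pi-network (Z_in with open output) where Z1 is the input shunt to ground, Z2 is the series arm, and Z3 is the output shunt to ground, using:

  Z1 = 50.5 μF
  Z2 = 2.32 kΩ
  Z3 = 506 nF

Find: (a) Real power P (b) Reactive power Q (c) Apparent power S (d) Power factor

Step 1 — Angular frequency: ω = 2π·f = 2π·434 = 2727 rad/s.
Step 2 — Component impedances:
  Z1: Z = 1/(jωC) = -j/(ω·C) = 0 - j7.262 Ω
  Z2: Z = R = 2320 Ω
  Z3: Z = 1/(jωC) = -j/(ω·C) = 0 - j724.7 Ω
Step 3 — With open output, the series arm Z2 and the output shunt Z3 appear in series to ground: Z2 + Z3 = 2320 - j724.7 Ω.
Step 4 — Parallel with input shunt Z1: Z_in = Z1 || (Z2 + Z3) = 0.02067 - j7.255 Ω = 7.255∠-89.8° Ω.
Step 5 — Source phasor: V = 220∠-130.0° V = -141.4 - j168.5 V.
Step 6 — Current: I = V / Z = 23.17 - j19.56 A = 30.32∠-40.2° A.
Step 7 — Complex power: S = V·I* = 19.01 - j6671 VA.
Step 8 — Real power: P = Re(S) = 19.01 W.
Step 9 — Reactive power: Q = Im(S) = -6671 VAR.
Step 10 — Apparent power: |S| = 6671 VA.
Step 11 — Power factor: PF = P/|S| = 0.002849 (leading).

(a) P = 19.01 W  (b) Q = -6671 VAR  (c) S = 6671 VA  (d) PF = 0.002849 (leading)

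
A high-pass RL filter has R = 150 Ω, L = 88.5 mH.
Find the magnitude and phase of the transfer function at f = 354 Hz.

Step 1 — Angular frequency: ω = 2π·354 = 2224 rad/s.
Step 2 — Transfer function: H(jω) = jωL/(R + jωL).
Step 3 — Numerator jωL = j·196.8; denominator R + jωL = 150 + j196.8.
Step 4 — H = 0.6326 + j0.4821.
Step 5 — Magnitude: |H| = 0.7954 (-2.0 dB); phase: φ = 37.3°.

|H| = 0.7954 (-2.0 dB), φ = 37.3°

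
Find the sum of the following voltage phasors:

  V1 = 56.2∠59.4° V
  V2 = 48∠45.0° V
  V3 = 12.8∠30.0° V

Step 1 — Convert each phasor to rectangular form:
  V1 = 56.2·(cos(59.4°) + j·sin(59.4°)) = 28.61 + j48.37 V
  V2 = 48·(cos(45.0°) + j·sin(45.0°)) = 33.94 + j33.94 V
  V3 = 12.8·(cos(30.0°) + j·sin(30.0°)) = 11.09 + j6.4 V
Step 2 — Sum components: V_total = 73.63 + j88.71 V.
Step 3 — Convert to polar: |V_total| = 115.3 V, ∠V_total = 50.3°.

V_total = 115.3∠50.3° V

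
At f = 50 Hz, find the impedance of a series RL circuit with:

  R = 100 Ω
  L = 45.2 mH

Step 1 — Angular frequency: ω = 2π·f = 2π·50 = 314.2 rad/s.
Step 2 — Component impedances:
  R: Z = R = 100 Ω
  L: Z = jωL = j·314.2·0.0452 = 0 + j14.2 Ω
Step 3 — Series combination: Z_total = R + L = 100 + j14.2 Ω = 101∠8.1° Ω.

Z = 100 + j14.2 Ω = 101∠8.1° Ω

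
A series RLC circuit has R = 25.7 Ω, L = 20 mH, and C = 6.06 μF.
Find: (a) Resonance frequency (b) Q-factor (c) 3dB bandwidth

Step 1 — Resonance: ω₀ = 1/√(LC) = 1/√(0.02·6.06e-06) = 2872 rad/s.
Step 2 — f₀ = ω₀/(2π) = 457.2 Hz.
Step 3 — Series Q: Q = ω₀L/R = 2872·0.02/25.7 = 2.235.
Step 4 — Bandwidth: Δω = ω₀/Q = 1285 rad/s; BW = Δω/(2π) = 204.5 Hz.

(a) f₀ = 457.2 Hz  (b) Q = 2.235  (c) BW = 204.5 Hz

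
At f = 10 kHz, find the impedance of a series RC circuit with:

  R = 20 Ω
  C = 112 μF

Step 1 — Angular frequency: ω = 2π·f = 2π·1e+04 = 6.283e+04 rad/s.
Step 2 — Component impedances:
  R: Z = R = 20 Ω
  C: Z = 1/(jωC) = -j/(ω·C) = 0 - j0.1421 Ω
Step 3 — Series combination: Z_total = R + C = 20 - j0.1421 Ω = 20∠-0.4° Ω.

Z = 20 - j0.1421 Ω = 20∠-0.4° Ω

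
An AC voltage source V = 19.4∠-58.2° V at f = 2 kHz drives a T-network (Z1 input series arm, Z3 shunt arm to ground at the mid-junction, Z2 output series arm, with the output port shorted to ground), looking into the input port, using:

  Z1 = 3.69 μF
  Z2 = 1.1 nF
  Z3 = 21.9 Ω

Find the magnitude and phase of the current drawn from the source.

Step 1 — Angular frequency: ω = 2π·f = 2π·2000 = 1.257e+04 rad/s.
Step 2 — Component impedances:
  Z1: Z = 1/(jωC) = -j/(ω·C) = 0 - j21.57 Ω
  Z2: Z = 1/(jωC) = -j/(ω·C) = 0 - j7.234e+04 Ω
  Z3: Z = R = 21.9 Ω
Step 3 — With the output port shorted to ground, the output series arm Z2 runs from the junction to ground; the shunt arm Z3 also runs from the junction to ground. They appear in parallel: Z3 || Z2 = 21.9 - j0.00663 Ω.
Step 4 — Series with input arm Z1: Z_in = Z1 + (Z3 || Z2) = 21.9 - j21.57 Ω = 30.74∠-44.6° Ω.
Step 5 — Source phasor: V = 19.4∠-58.2° V = 10.22 - j16.49 V.
Step 6 — Ohm's law: I = V / Z_total = (10.22 - j16.49) / (21.9 - j21.57) = 0.6133 - j0.1487 A.
Step 7 — Convert to polar: |I| = 0.6311 A, ∠I = -13.6°.

I = 0.6311∠-13.6° A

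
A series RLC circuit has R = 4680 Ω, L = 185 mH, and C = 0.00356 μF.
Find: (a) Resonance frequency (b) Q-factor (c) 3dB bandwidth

Step 1 — Resonance condition Im(Z)=0 gives ω₀ = 1/√(LC).
Step 2 — ω₀ = 1/√(0.185·3.56e-09) = 3.897e+04 rad/s.
Step 3 — f₀ = ω₀/(2π) = 6202 Hz.
Step 4 — Series Q: Q = ω₀L/R = 3.897e+04·0.185/4680 = 1.54.
Step 5 — 3dB bandwidth: Δω = ω₀/Q = 2.53e+04 rad/s; BW = Δω/(2π) = 4026 Hz.

(a) f₀ = 6202 Hz  (b) Q = 1.54  (c) BW = 4026 Hz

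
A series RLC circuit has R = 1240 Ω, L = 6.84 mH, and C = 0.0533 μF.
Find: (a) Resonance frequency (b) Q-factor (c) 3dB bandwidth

Step 1 — Resonance condition Im(Z)=0 gives ω₀ = 1/√(LC).
Step 2 — ω₀ = 1/√(0.00684·5.33e-08) = 5.237e+04 rad/s.
Step 3 — f₀ = ω₀/(2π) = 8335 Hz.
Step 4 — Series Q: Q = ω₀L/R = 5.237e+04·0.00684/1240 = 0.2889.
Step 5 — 3dB bandwidth: Δω = ω₀/Q = 1.813e+05 rad/s; BW = Δω/(2π) = 2.885e+04 Hz.

(a) f₀ = 8335 Hz  (b) Q = 0.2889  (c) BW = 2.885e+04 Hz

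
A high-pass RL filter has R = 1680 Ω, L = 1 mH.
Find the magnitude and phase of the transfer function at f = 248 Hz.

Step 1 — Angular frequency: ω = 2π·248 = 1558 rad/s.
Step 2 — Transfer function: H(jω) = jωL/(R + jωL).
Step 3 — Numerator jωL = j·1.558; denominator R + jωL = 1680 + j1.558.
Step 4 — H = 8.603e-07 + j0.0009275.
Step 5 — Magnitude: |H| = 0.0009275 (-60.7 dB); phase: φ = 89.9°.

|H| = 0.0009275 (-60.7 dB), φ = 89.9°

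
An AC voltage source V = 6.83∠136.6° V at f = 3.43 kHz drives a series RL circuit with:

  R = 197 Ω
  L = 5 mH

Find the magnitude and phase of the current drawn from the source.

Step 1 — Angular frequency: ω = 2π·f = 2π·3430 = 2.155e+04 rad/s.
Step 2 — Component impedances:
  R: Z = R = 197 Ω
  L: Z = jωL = j·2.155e+04·0.005 = 0 + j107.8 Ω
Step 3 — Series combination: Z_total = R + L = 197 + j107.8 Ω = 224.5∠28.7° Ω.
Step 4 — Source phasor: V = 6.83∠136.6° V = -4.963 + j4.693 V.
Step 5 — Ohm's law: I = V / Z_total = (-4.963 + j4.693) / (197 + j107.8) = -0.00936 + j0.02894 A.
Step 6 — Convert to polar: |I| = 0.03042 A, ∠I = 107.9°.

I = 0.03042∠107.9° A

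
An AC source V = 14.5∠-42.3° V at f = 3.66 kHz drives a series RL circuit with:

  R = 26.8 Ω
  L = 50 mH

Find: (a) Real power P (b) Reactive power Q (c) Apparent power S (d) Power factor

Step 1 — Angular frequency: ω = 2π·f = 2π·3660 = 2.3e+04 rad/s.
Step 2 — Component impedances:
  R: Z = R = 26.8 Ω
  L: Z = jωL = j·2.3e+04·0.05 = 0 + j1150 Ω
Step 3 — Series combination: Z_total = R + L = 26.8 + j1150 Ω = 1150∠88.7° Ω.
Step 4 — Source phasor: V = 14.5∠-42.3° V = 10.72 - j9.759 V.
Step 5 — Current: I = V / Z = -0.008265 - j0.00952 A = 0.01261∠-131.0° A.
Step 6 — Complex power: S = V·I* = 0.00426 + j0.1828 VA.
Step 7 — Real power: P = Re(S) = 0.00426 W.
Step 8 — Reactive power: Q = Im(S) = 0.1828 VAR.
Step 9 — Apparent power: |S| = 0.1828 VA.
Step 10 — Power factor: PF = P/|S| = 0.0233 (lagging).

(a) P = 0.00426 W  (b) Q = 0.1828 VAR  (c) S = 0.1828 VA  (d) PF = 0.0233 (lagging)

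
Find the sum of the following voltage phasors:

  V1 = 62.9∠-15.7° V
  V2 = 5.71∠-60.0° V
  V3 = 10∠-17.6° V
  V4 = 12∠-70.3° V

Step 1 — Convert each phasor to rectangular form:
  V1 = 62.9·(cos(-15.7°) + j·sin(-15.7°)) = 60.55 - j17.02 V
  V2 = 5.71·(cos(-60.0°) + j·sin(-60.0°)) = 2.855 - j4.945 V
  V3 = 10·(cos(-17.6°) + j·sin(-17.6°)) = 9.532 - j3.024 V
  V4 = 12·(cos(-70.3°) + j·sin(-70.3°)) = 4.045 - j11.3 V
Step 2 — Sum components: V_total = 76.99 - j36.29 V.
Step 3 — Convert to polar: |V_total| = 85.11 V, ∠V_total = -25.2°.

V_total = 85.11∠-25.2° V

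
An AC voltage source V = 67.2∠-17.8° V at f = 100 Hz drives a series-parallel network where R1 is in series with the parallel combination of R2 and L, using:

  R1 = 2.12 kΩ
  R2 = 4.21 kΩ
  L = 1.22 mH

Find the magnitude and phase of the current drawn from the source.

Step 1 — Angular frequency: ω = 2π·f = 2π·100 = 628.3 rad/s.
Step 2 — Component impedances:
  R1: Z = R = 2120 Ω
  R2: Z = R = 4210 Ω
  L: Z = jωL = j·628.3·0.00122 = 0 + j0.7665 Ω
Step 3 — Parallel branch: R2 || L = 1/(1/R2 + 1/L) = 0.0001396 + j0.7665 Ω.
Step 4 — Series with R1: Z_total = R1 + (R2 || L) = 2120 + j0.7665 Ω = 2120∠0.0° Ω.
Step 5 — Source phasor: V = 67.2∠-17.8° V = 63.98 - j20.54 V.
Step 6 — Ohm's law: I = V / Z_total = (63.98 - j20.54) / (2120 + j0.7665) = 0.03018 - j0.009701 A.
Step 7 — Convert to polar: |I| = 0.0317 A, ∠I = -17.8°.

I = 0.0317∠-17.8° A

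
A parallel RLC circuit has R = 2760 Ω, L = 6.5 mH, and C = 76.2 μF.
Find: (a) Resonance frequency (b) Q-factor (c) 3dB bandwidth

Step 1 — Resonance: ω₀ = 1/√(LC) = 1/√(0.0065·7.62e-05) = 1421 rad/s.
Step 2 — f₀ = ω₀/(2π) = 226.1 Hz.
Step 3 — Parallel Q: Q = R/(ω₀L) = 2760/(1421·0.0065) = 298.8.
Step 4 — Bandwidth: Δω = ω₀/Q = 4.755 rad/s; BW = Δω/(2π) = 0.7568 Hz.

(a) f₀ = 226.1 Hz  (b) Q = 298.8  (c) BW = 0.7568 Hz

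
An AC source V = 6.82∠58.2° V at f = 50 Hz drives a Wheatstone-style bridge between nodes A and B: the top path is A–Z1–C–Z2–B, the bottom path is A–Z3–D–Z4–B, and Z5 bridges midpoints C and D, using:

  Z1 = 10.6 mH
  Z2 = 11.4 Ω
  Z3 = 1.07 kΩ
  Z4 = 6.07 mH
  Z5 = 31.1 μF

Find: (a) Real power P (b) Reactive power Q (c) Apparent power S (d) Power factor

Step 1 — Angular frequency: ω = 2π·f = 2π·50 = 314.2 rad/s.
Step 2 — Component impedances:
  Z1: Z = jωL = j·314.2·0.0106 = 0 + j3.33 Ω
  Z2: Z = R = 11.4 Ω
  Z3: Z = R = 1070 Ω
  Z4: Z = jωL = j·314.2·0.00607 = 0 + j1.907 Ω
  Z5: Z = 1/(jωC) = -j/(ω·C) = 0 - j102.4 Ω
Step 3 — Bridge requires nodal analysis (the Z5 bridge couples midpoints C and D, so the two paths cannot be reduced to a simple series/parallel combination). Setting node B to ground and injecting 1 A at node A, the 3-node admittance system at A, C, D solves to V_A = Z_AB = 11.14 + j2.01 Ω = 11.32∠10.2° Ω.
Step 4 — Source phasor: V = 6.82∠58.2° V = 3.594 + j5.796 V.
Step 5 — Current: I = V / Z = 0.4035 + j0.4476 A = 0.6026∠48.0° A.
Step 6 — Complex power: S = V·I* = 4.045 + j0.73 VA.
Step 7 — Real power: P = Re(S) = 4.045 W.
Step 8 — Reactive power: Q = Im(S) = 0.73 VAR.
Step 9 — Apparent power: |S| = 4.11 VA.
Step 10 — Power factor: PF = P/|S| = 0.9841 (lagging).

(a) P = 4.045 W  (b) Q = 0.73 VAR  (c) S = 4.11 VA  (d) PF = 0.9841 (lagging)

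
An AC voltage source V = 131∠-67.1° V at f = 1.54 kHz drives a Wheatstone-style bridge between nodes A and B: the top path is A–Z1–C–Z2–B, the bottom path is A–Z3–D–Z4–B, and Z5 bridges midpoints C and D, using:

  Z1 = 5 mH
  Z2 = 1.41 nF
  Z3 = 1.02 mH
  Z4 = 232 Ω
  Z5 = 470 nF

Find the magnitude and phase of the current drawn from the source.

Step 1 — Angular frequency: ω = 2π·f = 2π·1540 = 9676 rad/s.
Step 2 — Component impedances:
  Z1: Z = jωL = j·9676·0.005 = 0 + j48.38 Ω
  Z2: Z = 1/(jωC) = -j/(ω·C) = 0 - j7.33e+04 Ω
  Z3: Z = jωL = j·9676·0.00102 = 0 + j9.87 Ω
  Z4: Z = R = 232 Ω
  Z5: Z = 1/(jωC) = -j/(ω·C) = 0 - j219.9 Ω
Step 3 — Bridge requires nodal analysis (the Z5 bridge couples midpoints C and D, so the two paths cannot be reduced to a simple series/parallel combination). Setting node B to ground and injecting 1 A at node A, the 3-node admittance system at A, C, D solves to V_A = Z_AB = 232.1 + j9.739 Ω = 232.3∠2.4° Ω.
Step 4 — Source phasor: V = 131∠-67.1° V = 50.98 - j120.7 V.
Step 5 — Ohm's law: I = V / Z_total = (50.98 - j120.7) / (232.1 + j9.739) = 0.1975 - j0.5283 A.
Step 6 — Convert to polar: |I| = 0.564 A, ∠I = -69.5°.

I = 0.564∠-69.5° A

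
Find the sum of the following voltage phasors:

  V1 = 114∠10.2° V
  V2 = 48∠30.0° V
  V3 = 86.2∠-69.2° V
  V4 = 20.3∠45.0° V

Step 1 — Convert each phasor to rectangular form:
  V1 = 114·(cos(10.2°) + j·sin(10.2°)) = 112.2 + j20.19 V
  V2 = 48·(cos(30.0°) + j·sin(30.0°)) = 41.57 + j24 V
  V3 = 86.2·(cos(-69.2°) + j·sin(-69.2°)) = 30.61 - j80.58 V
  V4 = 20.3·(cos(45.0°) + j·sin(45.0°)) = 14.35 + j14.35 V
Step 2 — Sum components: V_total = 198.7 - j22.04 V.
Step 3 — Convert to polar: |V_total| = 200 V, ∠V_total = -6.3°.

V_total = 200∠-6.3° V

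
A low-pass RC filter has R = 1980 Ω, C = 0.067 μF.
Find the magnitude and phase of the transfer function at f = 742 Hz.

Step 1 — Angular frequency: ω = 2π·742 = 4662 rad/s.
Step 2 — Transfer function: H(jω) = 1/(1 + jωRC).
Step 3 — Denominator: 1 + jωRC = 1 + j·4662·1980·6.7e-08 = 1 + j0.6185.
Step 4 — H = 0.7233 - j0.4474.
Step 5 — Magnitude: |H| = 0.8505 (-1.4 dB); phase: φ = -31.7°.

|H| = 0.8505 (-1.4 dB), φ = -31.7°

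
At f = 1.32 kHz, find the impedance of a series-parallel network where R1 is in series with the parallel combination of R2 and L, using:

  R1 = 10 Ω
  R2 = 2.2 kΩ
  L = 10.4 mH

Step 1 — Angular frequency: ω = 2π·f = 2π·1320 = 8294 rad/s.
Step 2 — Component impedances:
  R1: Z = R = 10 Ω
  R2: Z = R = 2200 Ω
  L: Z = jωL = j·8294·0.0104 = 0 + j86.26 Ω
Step 3 — Parallel branch: R2 || L = 1/(1/R2 + 1/L) = 3.377 + j86.12 Ω.
Step 4 — Series with R1: Z_total = R1 + (R2 || L) = 13.38 + j86.12 Ω = 87.16∠81.2° Ω.

Z = 13.38 + j86.12 Ω = 87.16∠81.2° Ω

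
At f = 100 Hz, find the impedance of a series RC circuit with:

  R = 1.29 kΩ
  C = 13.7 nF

Step 1 — Angular frequency: ω = 2π·f = 2π·100 = 628.3 rad/s.
Step 2 — Component impedances:
  R: Z = R = 1290 Ω
  C: Z = 1/(jωC) = -j/(ω·C) = 0 - j1.162e+05 Ω
Step 3 — Series combination: Z_total = R + C = 1290 - j1.162e+05 Ω = 1.162e+05∠-89.4° Ω.

Z = 1290 - j1.162e+05 Ω = 1.162e+05∠-89.4° Ω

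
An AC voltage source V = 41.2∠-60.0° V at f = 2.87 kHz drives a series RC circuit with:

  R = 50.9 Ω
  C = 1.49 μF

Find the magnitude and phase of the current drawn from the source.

Step 1 — Angular frequency: ω = 2π·f = 2π·2870 = 1.803e+04 rad/s.
Step 2 — Component impedances:
  R: Z = R = 50.9 Ω
  C: Z = 1/(jωC) = -j/(ω·C) = 0 - j37.22 Ω
Step 3 — Series combination: Z_total = R + C = 50.9 - j37.22 Ω = 63.06∠-36.2° Ω.
Step 4 — Source phasor: V = 41.2∠-60.0° V = 20.6 - j35.68 V.
Step 5 — Ohm's law: I = V / Z_total = (20.6 - j35.68) / (50.9 - j37.22) = 0.5977 - j0.2639 A.
Step 6 — Convert to polar: |I| = 0.6534 A, ∠I = -23.8°.

I = 0.6534∠-23.8° A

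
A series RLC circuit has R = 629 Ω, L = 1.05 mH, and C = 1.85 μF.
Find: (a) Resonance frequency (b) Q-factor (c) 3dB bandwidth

Step 1 — Resonance condition Im(Z)=0 gives ω₀ = 1/√(LC).
Step 2 — ω₀ = 1/√(0.00105·1.85e-06) = 2.269e+04 rad/s.
Step 3 — f₀ = ω₀/(2π) = 3611 Hz.
Step 4 — Series Q: Q = ω₀L/R = 2.269e+04·0.00105/629 = 0.03788.
Step 5 — 3dB bandwidth: Δω = ω₀/Q = 5.99e+05 rad/s; BW = Δω/(2π) = 9.534e+04 Hz.

(a) f₀ = 3611 Hz  (b) Q = 0.03788  (c) BW = 9.534e+04 Hz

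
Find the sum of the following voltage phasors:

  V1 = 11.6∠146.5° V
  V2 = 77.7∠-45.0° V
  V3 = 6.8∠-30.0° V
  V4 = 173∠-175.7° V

Step 1 — Convert each phasor to rectangular form:
  V1 = 11.6·(cos(146.5°) + j·sin(146.5°)) = -9.673 + j6.402 V
  V2 = 77.7·(cos(-45.0°) + j·sin(-45.0°)) = 54.94 - j54.94 V
  V3 = 6.8·(cos(-30.0°) + j·sin(-30.0°)) = 5.889 - j3.4 V
  V4 = 173·(cos(-175.7°) + j·sin(-175.7°)) = -172.5 - j12.97 V
Step 2 — Sum components: V_total = -121.4 - j64.91 V.
Step 3 — Convert to polar: |V_total| = 137.6 V, ∠V_total = -151.9°.

V_total = 137.6∠-151.9° V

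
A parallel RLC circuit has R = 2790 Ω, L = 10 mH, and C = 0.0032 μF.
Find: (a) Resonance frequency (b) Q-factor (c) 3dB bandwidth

Step 1 — Resonance: ω₀ = 1/√(LC) = 1/√(0.01·3.2e-09) = 1.768e+05 rad/s.
Step 2 — f₀ = ω₀/(2π) = 2.813e+04 Hz.
Step 3 — Parallel Q: Q = R/(ω₀L) = 2790/(1.768e+05·0.01) = 1.578.
Step 4 — Bandwidth: Δω = ω₀/Q = 1.12e+05 rad/s; BW = Δω/(2π) = 1.783e+04 Hz.

(a) f₀ = 2.813e+04 Hz  (b) Q = 1.578  (c) BW = 1.783e+04 Hz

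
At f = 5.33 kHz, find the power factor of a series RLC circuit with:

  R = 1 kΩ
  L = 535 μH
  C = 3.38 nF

Step 1 — Angular frequency: ω = 2π·f = 2π·5330 = 3.349e+04 rad/s.
Step 2 — Component impedances:
  R: Z = R = 1000 Ω
  L: Z = jωL = j·3.349e+04·0.000535 = 0 + j17.92 Ω
  C: Z = 1/(jωC) = -j/(ω·C) = 0 - j8834 Ω
Step 3 — Series combination: Z_total = R + L + C = 1000 - j8816 Ω = 8873∠-83.5° Ω.
Step 4 — Power factor: PF = cos(φ) = Re(Z)/|Z| = 1000/8873 = 0.1127.
Step 5 — Type: Im(Z) = -8816 ⇒ leading (phase φ = -83.5°).

PF = 0.1127 (leading, φ = -83.5°)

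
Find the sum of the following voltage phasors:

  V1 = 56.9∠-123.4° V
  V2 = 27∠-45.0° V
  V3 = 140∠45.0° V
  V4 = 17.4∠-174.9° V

Step 1 — Convert each phasor to rectangular form:
  V1 = 56.9·(cos(-123.4°) + j·sin(-123.4°)) = -31.32 - j47.5 V
  V2 = 27·(cos(-45.0°) + j·sin(-45.0°)) = 19.09 - j19.09 V
  V3 = 140·(cos(45.0°) + j·sin(45.0°)) = 98.99 + j98.99 V
  V4 = 17.4·(cos(-174.9°) + j·sin(-174.9°)) = -17.33 - j1.547 V
Step 2 — Sum components: V_total = 69.43 + j30.85 V.
Step 3 — Convert to polar: |V_total| = 75.98 V, ∠V_total = 24.0°.

V_total = 75.98∠24.0° V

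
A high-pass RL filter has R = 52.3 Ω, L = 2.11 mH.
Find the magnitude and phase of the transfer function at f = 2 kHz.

Step 1 — Angular frequency: ω = 2π·2000 = 1.257e+04 rad/s.
Step 2 — Transfer function: H(jω) = jωL/(R + jωL).
Step 3 — Numerator jωL = j·26.52; denominator R + jωL = 52.3 + j26.52.
Step 4 — H = 0.2045 + j0.4033.
Step 5 — Magnitude: |H| = 0.4522 (-6.9 dB); phase: φ = 63.1°.

|H| = 0.4522 (-6.9 dB), φ = 63.1°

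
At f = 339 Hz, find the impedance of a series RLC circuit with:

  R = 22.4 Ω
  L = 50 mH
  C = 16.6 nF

Step 1 — Angular frequency: ω = 2π·f = 2π·339 = 2130 rad/s.
Step 2 — Component impedances:
  R: Z = R = 22.4 Ω
  L: Z = jωL = j·2130·0.05 = 0 + j106.5 Ω
  C: Z = 1/(jωC) = -j/(ω·C) = 0 - j2.828e+04 Ω
Step 3 — Series combination: Z_total = R + L + C = 22.4 - j2.818e+04 Ω = 2.818e+04∠-90.0° Ω.

Z = 22.4 - j2.818e+04 Ω = 2.818e+04∠-90.0° Ω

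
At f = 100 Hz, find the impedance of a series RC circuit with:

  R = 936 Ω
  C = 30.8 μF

Step 1 — Angular frequency: ω = 2π·f = 2π·100 = 628.3 rad/s.
Step 2 — Component impedances:
  R: Z = R = 936 Ω
  C: Z = 1/(jωC) = -j/(ω·C) = 0 - j51.67 Ω
Step 3 — Series combination: Z_total = R + C = 936 - j51.67 Ω = 937.4∠-3.2° Ω.

Z = 936 - j51.67 Ω = 937.4∠-3.2° Ω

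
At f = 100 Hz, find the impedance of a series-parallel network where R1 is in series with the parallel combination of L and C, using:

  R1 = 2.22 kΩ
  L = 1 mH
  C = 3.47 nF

Step 1 — Angular frequency: ω = 2π·f = 2π·100 = 628.3 rad/s.
Step 2 — Component impedances:
  R1: Z = R = 2220 Ω
  L: Z = jωL = j·628.3·0.001 = 0 + j0.6283 Ω
  C: Z = 1/(jωC) = -j/(ω·C) = 0 - j4.587e+05 Ω
Step 3 — Parallel branch: L || C = 1/(1/L + 1/C) = 0 + j0.6283 Ω.
Step 4 — Series with R1: Z_total = R1 + (L || C) = 2220 + j0.6283 Ω = 2220∠0.0° Ω.

Z = 2220 + j0.6283 Ω = 2220∠0.0° Ω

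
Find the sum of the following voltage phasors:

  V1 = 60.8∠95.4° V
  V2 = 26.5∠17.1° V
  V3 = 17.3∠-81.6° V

Step 1 — Convert each phasor to rectangular form:
  V1 = 60.8·(cos(95.4°) + j·sin(95.4°)) = -5.722 + j60.53 V
  V2 = 26.5·(cos(17.1°) + j·sin(17.1°)) = 25.33 + j7.792 V
  V3 = 17.3·(cos(-81.6°) + j·sin(-81.6°)) = 2.527 - j17.11 V
Step 2 — Sum components: V_total = 22.13 + j51.21 V.
Step 3 — Convert to polar: |V_total| = 55.79 V, ∠V_total = 66.6°.

V_total = 55.79∠66.6° V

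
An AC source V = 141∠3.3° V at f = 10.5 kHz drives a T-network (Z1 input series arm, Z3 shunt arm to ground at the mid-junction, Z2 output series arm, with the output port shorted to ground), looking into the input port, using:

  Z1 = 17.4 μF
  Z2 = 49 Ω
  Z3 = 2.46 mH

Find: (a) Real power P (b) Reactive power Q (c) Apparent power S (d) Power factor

Step 1 — Angular frequency: ω = 2π·f = 2π·1.05e+04 = 6.597e+04 rad/s.
Step 2 — Component impedances:
  Z1: Z = 1/(jωC) = -j/(ω·C) = 0 - j0.8711 Ω
  Z2: Z = R = 49 Ω
  Z3: Z = jωL = j·6.597e+04·0.00246 = 0 + j162.3 Ω
Step 3 — With the output port shorted to ground, the output series arm Z2 runs from the junction to ground; the shunt arm Z3 also runs from the junction to ground. They appear in parallel: Z3 || Z2 = 44.91 + j13.56 Ω.
Step 4 — Series with input arm Z1: Z_in = Z1 + (Z3 || Z2) = 44.91 + j12.69 Ω = 46.66∠15.8° Ω.
Step 5 — Source phasor: V = 141∠3.3° V = 140.8 + j8.117 V.
Step 6 — Current: I = V / Z = 2.95 - j0.6528 A = 3.022∠-12.5° A.
Step 7 — Complex power: S = V·I* = 410 + j115.8 VA.
Step 8 — Real power: P = Re(S) = 410 W.
Step 9 — Reactive power: Q = Im(S) = 115.8 VAR.
Step 10 — Apparent power: |S| = 426 VA.
Step 11 — Power factor: PF = P/|S| = 0.9623 (lagging).

(a) P = 410 W  (b) Q = 115.8 VAR  (c) S = 426 VA  (d) PF = 0.9623 (lagging)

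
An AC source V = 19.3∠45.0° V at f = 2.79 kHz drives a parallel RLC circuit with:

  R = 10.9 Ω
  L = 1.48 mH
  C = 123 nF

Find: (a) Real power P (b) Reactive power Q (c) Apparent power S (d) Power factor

Step 1 — Angular frequency: ω = 2π·f = 2π·2790 = 1.753e+04 rad/s.
Step 2 — Component impedances:
  R: Z = R = 10.9 Ω
  L: Z = jωL = j·1.753e+04·0.00148 = 0 + j25.94 Ω
  C: Z = 1/(jωC) = -j/(ω·C) = 0 - j463.8 Ω
Step 3 — Parallel combination: 1/Z_total = 1/R + 1/L + 1/C; Z_total = 9.418 + j3.736 Ω = 10.13∠21.6° Ω.
Step 4 — Source phasor: V = 19.3∠45.0° V = 13.65 + j13.65 V.
Step 5 — Current: I = V / Z = 1.749 + j0.7554 A = 1.905∠23.4° A.
Step 6 — Complex power: S = V·I* = 34.17 + j13.55 VA.
Step 7 — Real power: P = Re(S) = 34.17 W.
Step 8 — Reactive power: Q = Im(S) = 13.55 VAR.
Step 9 — Apparent power: |S| = 36.76 VA.
Step 10 — Power factor: PF = P/|S| = 0.9296 (lagging).

(a) P = 34.17 W  (b) Q = 13.55 VAR  (c) S = 36.76 VA  (d) PF = 0.9296 (lagging)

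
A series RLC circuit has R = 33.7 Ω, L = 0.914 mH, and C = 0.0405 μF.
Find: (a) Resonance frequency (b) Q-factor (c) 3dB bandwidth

Step 1 — Resonance: ω₀ = 1/√(LC) = 1/√(0.000914·4.05e-08) = 1.644e+05 rad/s.
Step 2 — f₀ = ω₀/(2π) = 2.616e+04 Hz.
Step 3 — Series Q: Q = ω₀L/R = 1.644e+05·0.000914/33.7 = 4.458.
Step 4 — Bandwidth: Δω = ω₀/Q = 3.687e+04 rad/s; BW = Δω/(2π) = 5868 Hz.

(a) f₀ = 2.616e+04 Hz  (b) Q = 4.458  (c) BW = 5868 Hz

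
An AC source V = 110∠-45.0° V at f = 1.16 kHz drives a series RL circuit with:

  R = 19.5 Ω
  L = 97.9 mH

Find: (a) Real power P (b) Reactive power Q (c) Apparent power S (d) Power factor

Step 1 — Angular frequency: ω = 2π·f = 2π·1160 = 7288 rad/s.
Step 2 — Component impedances:
  R: Z = R = 19.5 Ω
  L: Z = jωL = j·7288·0.0979 = 0 + j713.5 Ω
Step 3 — Series combination: Z_total = R + L = 19.5 + j713.5 Ω = 713.8∠88.4° Ω.
Step 4 — Source phasor: V = 110∠-45.0° V = 77.78 - j77.78 V.
Step 5 — Current: I = V / Z = -0.1059 - j0.1119 A = 0.1541∠-133.4° A.
Step 6 — Complex power: S = V·I* = 0.4631 + j16.94 VA.
Step 7 — Real power: P = Re(S) = 0.4631 W.
Step 8 — Reactive power: Q = Im(S) = 16.94 VAR.
Step 9 — Apparent power: |S| = 16.95 VA.
Step 10 — Power factor: PF = P/|S| = 0.02732 (lagging).

(a) P = 0.4631 W  (b) Q = 16.94 VAR  (c) S = 16.95 VA  (d) PF = 0.02732 (lagging)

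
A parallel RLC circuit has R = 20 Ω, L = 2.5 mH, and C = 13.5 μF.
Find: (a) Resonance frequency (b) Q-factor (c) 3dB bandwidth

Step 1 — Resonance: ω₀ = 1/√(LC) = 1/√(0.0025·1.35e-05) = 5443 rad/s.
Step 2 — f₀ = ω₀/(2π) = 866.3 Hz.
Step 3 — Parallel Q: Q = R/(ω₀L) = 20/(5443·0.0025) = 1.47.
Step 4 — Bandwidth: Δω = ω₀/Q = 3704 rad/s; BW = Δω/(2π) = 589.5 Hz.

(a) f₀ = 866.3 Hz  (b) Q = 1.47  (c) BW = 589.5 Hz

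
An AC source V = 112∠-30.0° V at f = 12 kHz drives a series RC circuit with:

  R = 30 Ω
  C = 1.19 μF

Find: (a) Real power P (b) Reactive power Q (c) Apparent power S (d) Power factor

Step 1 — Angular frequency: ω = 2π·f = 2π·1.2e+04 = 7.54e+04 rad/s.
Step 2 — Component impedances:
  R: Z = R = 30 Ω
  C: Z = 1/(jωC) = -j/(ω·C) = 0 - j11.15 Ω
Step 3 — Series combination: Z_total = R + C = 30 - j11.15 Ω = 32∠-20.4° Ω.
Step 4 — Source phasor: V = 112∠-30.0° V = 96.99 - j56 V.
Step 5 — Current: I = V / Z = 3.45 - j0.5848 A = 3.5∠-9.6° A.
Step 6 — Complex power: S = V·I* = 367.4 - j136.5 VA.
Step 7 — Real power: P = Re(S) = 367.4 W.
Step 8 — Reactive power: Q = Im(S) = -136.5 VAR.
Step 9 — Apparent power: |S| = 392 VA.
Step 10 — Power factor: PF = P/|S| = 0.9374 (leading).

(a) P = 367.4 W  (b) Q = -136.5 VAR  (c) S = 392 VA  (d) PF = 0.9374 (leading)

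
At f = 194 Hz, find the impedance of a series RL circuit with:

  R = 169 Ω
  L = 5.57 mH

Step 1 — Angular frequency: ω = 2π·f = 2π·194 = 1219 rad/s.
Step 2 — Component impedances:
  R: Z = R = 169 Ω
  L: Z = jωL = j·1219·0.00557 = 0 + j6.789 Ω
Step 3 — Series combination: Z_total = R + L = 169 + j6.789 Ω = 169.1∠2.3° Ω.

Z = 169 + j6.789 Ω = 169.1∠2.3° Ω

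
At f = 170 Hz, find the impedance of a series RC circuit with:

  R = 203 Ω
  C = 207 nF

Step 1 — Angular frequency: ω = 2π·f = 2π·170 = 1068 rad/s.
Step 2 — Component impedances:
  R: Z = R = 203 Ω
  C: Z = 1/(jωC) = -j/(ω·C) = 0 - j4523 Ω
Step 3 — Series combination: Z_total = R + C = 203 - j4523 Ω = 4527∠-87.4° Ω.

Z = 203 - j4523 Ω = 4527∠-87.4° Ω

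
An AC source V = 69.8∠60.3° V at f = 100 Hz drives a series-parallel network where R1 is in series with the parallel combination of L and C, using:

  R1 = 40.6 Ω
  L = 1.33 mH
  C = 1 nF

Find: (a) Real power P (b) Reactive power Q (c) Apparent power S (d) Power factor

Step 1 — Angular frequency: ω = 2π·f = 2π·100 = 628.3 rad/s.
Step 2 — Component impedances:
  R1: Z = R = 40.6 Ω
  L: Z = jωL = j·628.3·0.00133 = 0 + j0.8357 Ω
  C: Z = 1/(jωC) = -j/(ω·C) = 0 - j1.592e+06 Ω
Step 3 — Parallel branch: L || C = 1/(1/L + 1/C) = 0 + j0.8357 Ω.
Step 4 — Series with R1: Z_total = R1 + (L || C) = 40.6 + j0.8357 Ω = 40.61∠1.2° Ω.
Step 5 — Source phasor: V = 69.8∠60.3° V = 34.58 + j60.63 V.
Step 6 — Current: I = V / Z = 0.8822 + j1.475 A = 1.719∠59.1° A.
Step 7 — Complex power: S = V·I* = 120 + j2.469 VA.
Step 8 — Real power: P = Re(S) = 120 W.
Step 9 — Reactive power: Q = Im(S) = 2.469 VAR.
Step 10 — Apparent power: |S| = 120 VA.
Step 11 — Power factor: PF = P/|S| = 0.9998 (lagging).

(a) P = 120 W  (b) Q = 2.469 VAR  (c) S = 120 VA  (d) PF = 0.9998 (lagging)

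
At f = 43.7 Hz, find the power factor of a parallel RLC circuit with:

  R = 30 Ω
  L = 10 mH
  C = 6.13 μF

Step 1 — Angular frequency: ω = 2π·f = 2π·43.7 = 274.6 rad/s.
Step 2 — Component impedances:
  R: Z = R = 30 Ω
  L: Z = jωL = j·274.6·0.01 = 0 + j2.746 Ω
  C: Z = 1/(jωC) = -j/(ω·C) = 0 - j594.1 Ω
Step 3 — Parallel combination: 1/Z_total = 1/R + 1/L + 1/C; Z_total = 0.2515 + j2.735 Ω = 2.747∠84.7° Ω.
Step 4 — Power factor: PF = cos(φ) = Re(Z)/|Z| = 0.251518/2.74691 = 0.09156.
Step 5 — Type: Im(Z) = 2.735 ⇒ lagging (phase φ = 84.7°).

PF = 0.09156 (lagging, φ = 84.7°)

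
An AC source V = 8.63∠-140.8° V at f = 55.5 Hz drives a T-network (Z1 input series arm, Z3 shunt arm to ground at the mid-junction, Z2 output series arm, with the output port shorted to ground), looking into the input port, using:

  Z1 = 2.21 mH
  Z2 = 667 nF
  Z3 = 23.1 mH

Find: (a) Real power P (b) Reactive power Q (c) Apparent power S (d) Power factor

Step 1 — Angular frequency: ω = 2π·f = 2π·55.5 = 348.7 rad/s.
Step 2 — Component impedances:
  Z1: Z = jωL = j·348.7·0.00221 = 0 + j0.7707 Ω
  Z2: Z = 1/(jωC) = -j/(ω·C) = 0 - j4299 Ω
  Z3: Z = jωL = j·348.7·0.0231 = 0 + j8.055 Ω
Step 3 — With the output port shorted to ground, the output series arm Z2 runs from the junction to ground; the shunt arm Z3 also runs from the junction to ground. They appear in parallel: Z3 || Z2 = 0 + j8.07 Ω.
Step 4 — Series with input arm Z1: Z_in = Z1 + (Z3 || Z2) = 0 + j8.841 Ω = 8.841∠90.0° Ω.
Step 5 — Source phasor: V = 8.63∠-140.8° V = -6.688 - j5.454 V.
Step 6 — Current: I = V / Z = -0.6169 + j0.7564 A = 0.9761∠129.2° A.
Step 7 — Complex power: S = V·I* = 0 + j8.424 VA.
Step 8 — Real power: P = Re(S) = 0 W.
Step 9 — Reactive power: Q = Im(S) = 8.424 VAR.
Step 10 — Apparent power: |S| = 8.424 VA.
Step 11 — Power factor: PF = P/|S| = 0 (lagging).

(a) P = 0 W  (b) Q = 8.424 VAR  (c) S = 8.424 VA  (d) PF = 0 (lagging)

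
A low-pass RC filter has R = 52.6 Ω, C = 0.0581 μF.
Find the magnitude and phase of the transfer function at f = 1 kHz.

Step 1 — Angular frequency: ω = 2π·1000 = 6283 rad/s.
Step 2 — Transfer function: H(jω) = 1/(1 + jωRC).
Step 3 — Denominator: 1 + jωRC = 1 + j·6283·52.6·5.81e-08 = 1 + j0.0192.
Step 4 — H = 0.9996 - j0.01919.
Step 5 — Magnitude: |H| = 0.9998 (-0.0 dB); phase: φ = -1.1°.

|H| = 0.9998 (-0.0 dB), φ = -1.1°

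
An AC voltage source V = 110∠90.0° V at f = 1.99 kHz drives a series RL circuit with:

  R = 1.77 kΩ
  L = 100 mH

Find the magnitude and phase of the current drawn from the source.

Step 1 — Angular frequency: ω = 2π·f = 2π·1990 = 1.25e+04 rad/s.
Step 2 — Component impedances:
  R: Z = R = 1770 Ω
  L: Z = jωL = j·1.25e+04·0.1 = 0 + j1250 Ω
Step 3 — Series combination: Z_total = R + L = 1770 + j1250 Ω = 2167∠35.2° Ω.
Step 4 — Source phasor: V = 110∠90.0° V = 0 + j110 V.
Step 5 — Ohm's law: I = V / Z_total = (0 + j110) / (1770 + j1250) = 0.02929 + j0.04146 A.
Step 6 — Convert to polar: |I| = 0.05076 A, ∠I = 54.8°.

I = 0.05076∠54.8° A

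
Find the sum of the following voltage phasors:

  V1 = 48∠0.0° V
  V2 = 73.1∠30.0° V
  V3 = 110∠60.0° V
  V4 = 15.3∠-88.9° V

Step 1 — Convert each phasor to rectangular form:
  V1 = 48·(cos(0.0°) + j·sin(0.0°)) = 48 V
  V2 = 73.1·(cos(30.0°) + j·sin(30.0°)) = 63.31 + j36.55 V
  V3 = 110·(cos(60.0°) + j·sin(60.0°)) = 55 + j95.26 V
  V4 = 15.3·(cos(-88.9°) + j·sin(-88.9°)) = 0.2937 - j15.3 V
Step 2 — Sum components: V_total = 166.6 + j116.5 V.
Step 3 — Convert to polar: |V_total| = 203.3 V, ∠V_total = 35.0°.

V_total = 203.3∠35.0° V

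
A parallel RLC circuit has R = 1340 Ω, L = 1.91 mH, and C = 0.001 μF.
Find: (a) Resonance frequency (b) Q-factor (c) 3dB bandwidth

Step 1 — Resonance: ω₀ = 1/√(LC) = 1/√(0.00191·1e-09) = 7.236e+05 rad/s.
Step 2 — f₀ = ω₀/(2π) = 1.152e+05 Hz.
Step 3 — Parallel Q: Q = R/(ω₀L) = 1340/(7.236e+05·0.00191) = 0.9696.
Step 4 — Bandwidth: Δω = ω₀/Q = 7.463e+05 rad/s; BW = Δω/(2π) = 1.188e+05 Hz.

(a) f₀ = 1.152e+05 Hz  (b) Q = 0.9696  (c) BW = 1.188e+05 Hz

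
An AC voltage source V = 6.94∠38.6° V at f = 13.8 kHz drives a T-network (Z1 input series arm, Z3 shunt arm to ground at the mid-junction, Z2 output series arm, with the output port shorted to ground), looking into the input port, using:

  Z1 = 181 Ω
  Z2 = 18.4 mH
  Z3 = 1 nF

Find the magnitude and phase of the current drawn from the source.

Step 1 — Angular frequency: ω = 2π·f = 2π·1.38e+04 = 8.671e+04 rad/s.
Step 2 — Component impedances:
  Z1: Z = R = 181 Ω
  Z2: Z = jωL = j·8.671e+04·0.0184 = 0 + j1595 Ω
  Z3: Z = 1/(jωC) = -j/(ω·C) = 0 - j1.153e+04 Ω
Step 3 — With the output port shorted to ground, the output series arm Z2 runs from the junction to ground; the shunt arm Z3 also runs from the junction to ground. They appear in parallel: Z3 || Z2 = 0 + j1852 Ω.
Step 4 — Series with input arm Z1: Z_in = Z1 + (Z3 || Z2) = 181 + j1852 Ω = 1860∠84.4° Ω.
Step 5 — Source phasor: V = 6.94∠38.6° V = 5.424 + j4.33 V.
Step 6 — Ohm's law: I = V / Z_total = (5.424 + j4.33) / (181 + j1852) = 0.0026 - j0.002675 A.
Step 7 — Convert to polar: |I| = 0.00373 A, ∠I = -45.8°.

I = 0.00373∠-45.8° A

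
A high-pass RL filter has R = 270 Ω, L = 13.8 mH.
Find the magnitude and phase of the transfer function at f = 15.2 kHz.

Step 1 — Angular frequency: ω = 2π·1.52e+04 = 9.55e+04 rad/s.
Step 2 — Transfer function: H(jω) = jωL/(R + jωL).
Step 3 — Numerator jωL = j·1318; denominator R + jωL = 270 + j1318.
Step 4 — H = 0.9597 + j0.1966.
Step 5 — Magnitude: |H| = 0.9797 (-0.2 dB); phase: φ = 11.6°.

|H| = 0.9797 (-0.2 dB), φ = 11.6°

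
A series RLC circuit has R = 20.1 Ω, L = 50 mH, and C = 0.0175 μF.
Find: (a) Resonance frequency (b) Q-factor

Step 1 — Resonance condition Im(Z)=0 gives ω₀ = 1/√(LC).
Step 2 — ω₀ = 1/√(0.05·1.75e-08) = 3.381e+04 rad/s.
Step 3 — f₀ = ω₀/(2π) = 5380 Hz.
Step 4 — Series Q: Q = ω₀L/R = 3.381e+04·0.05/20.1 = 84.09.

(a) f₀ = 5380 Hz  (b) Q = 84.09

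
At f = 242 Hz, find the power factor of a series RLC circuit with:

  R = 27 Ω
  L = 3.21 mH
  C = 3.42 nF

Step 1 — Angular frequency: ω = 2π·f = 2π·242 = 1521 rad/s.
Step 2 — Component impedances:
  R: Z = R = 27 Ω
  L: Z = jωL = j·1521·0.00321 = 0 + j4.881 Ω
  C: Z = 1/(jωC) = -j/(ω·C) = 0 - j1.923e+05 Ω
Step 3 — Series combination: Z_total = R + L + C = 27 - j1.923e+05 Ω = 1.923e+05∠-90.0° Ω.
Step 4 — Power factor: PF = cos(φ) = Re(Z)/|Z| = 27/1.923e+05 = 0.0001404.
Step 5 — Type: Im(Z) = -1.923e+05 ⇒ leading (phase φ = -90.0°).

PF = 0.0001404 (leading, φ = -90.0°)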